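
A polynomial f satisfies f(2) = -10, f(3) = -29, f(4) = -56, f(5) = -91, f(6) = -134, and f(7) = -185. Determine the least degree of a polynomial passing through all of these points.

2

Forward differences of the values at x = 2, 3, 4, 5, 6, 7:
  f  : -10  -29  -56  -91  -134  -185
  Δ  : -19  -27  -35  -43  -51
  Δ^2: -8  -8  -8  -8
  Δ^3: 0  0  0
  Δ^4: 0  0
  Δ^5: 0
The second differences are constant (-8) and nonzero, while all higher differences vanish, so the minimal degree is 2.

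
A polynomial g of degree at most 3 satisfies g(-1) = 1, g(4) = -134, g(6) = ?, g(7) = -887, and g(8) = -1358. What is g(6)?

-538

The 4 known points determine the degree-3 polynomial uniquely.
Write g(u) = au^3 + bu^2 + cu + d. Substituting each data point gives a linear system:
  -a + b - c + d = 1
  64a + 16b + 4c + d = -134
  343a + 49b + 7c + d = -887
  512a + 64b + 8c + d = -1358
Solving the system yields a = -3, b = 2, c = 6, d = 2.
So g(u) = -3u³ + 2u² + 6u + 2.
Then g(6) = -538.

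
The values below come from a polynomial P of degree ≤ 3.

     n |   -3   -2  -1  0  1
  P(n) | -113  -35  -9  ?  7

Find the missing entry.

The 4 known points determine the degree-3 polynomial uniquely.
Write P(n) = an^3 + bn^2 + cn + d. Substituting each data point gives a linear system:
  -27a + 9b - 3c + d = -113
  -8a + 4b - 2c + d = -35
  -a + b - c + d = -9
  a + b + c + d = 7
Solving the system yields a = 5, b = 4, c = 3, d = -5.
So P(n) = 5n³ + 4n² + 3n - 5.
Then P(0) = -5.

-5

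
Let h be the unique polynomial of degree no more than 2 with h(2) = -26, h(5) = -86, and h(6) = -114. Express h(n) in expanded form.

Using the Lagrange interpolation formula with nodes 2, 5, 6:
  L_0(n) = (n - 5)(n - 6) / 12
  L_1(n) = (n - 2)(n - 6) / -3
  L_2(n) = (n - 2)(n - 5) / 4
Then h(n) = -26·L_0(n) - 86·L_1(n) - 114·L_2(n).
Expanding and collecting terms gives h(n) = -2n^2 - 6n - 6.
Check: h(5) = -86. ✓

h(n) = -2n^2 - 6n - 6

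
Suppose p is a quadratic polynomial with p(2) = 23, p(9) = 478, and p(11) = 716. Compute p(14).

Using the Lagrange interpolation formula with nodes 2, 9, 11:
  L_0(n) = (n - 9)(n - 11) / 63
  L_1(n) = (n - 2)(n - 11) / -14
  L_2(n) = (n - 2)(n - 9) / 18
Then p(n) = 23·L_0(n) + 478·L_1(n) + 716·L_2(n).
Expanding and collecting terms gives p(n) = 6n^2 - n + 1.
Evaluating at n = 14: p(14) = 1163.

1163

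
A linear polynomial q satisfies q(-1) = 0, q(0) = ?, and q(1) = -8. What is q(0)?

On equispaced nodes a degree-1 polynomial has vanishing second forward difference, so
  q(-1) - 2·q(0) + q(1) = 0.
Substituting the known values and solving for q(0):
  -2·q(0) = 8
  q(0) = -4.

-4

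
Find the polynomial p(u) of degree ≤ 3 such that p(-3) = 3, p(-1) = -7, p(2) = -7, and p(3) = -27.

Write p(u) = au^3 + bu^2 + cu + d. Substituting each data point gives a linear system:
  -27a + 9b - 3c + d = 3
  -a + b - c + d = -7
  8a + 4b + 2c + d = -7
  27a + 9b + 3c + d = -27
Solving the system yields a = -1, b = -1, c = 4, d = -3.
So p(u) = -u^3 - u^2 + 4u - 3.
Check: p(3) = -27. ✓

p(u) = -u^3 - u^2 + 4u - 3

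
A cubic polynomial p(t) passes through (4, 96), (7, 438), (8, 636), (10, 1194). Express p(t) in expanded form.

p(t) = t^3 + 2t^2 - t + 4

Using the Lagrange interpolation formula with nodes 4, 7, 8, 10:
  L_0(t) = (t - 7)(t - 8)(t - 10) / -72
  L_1(t) = (t - 4)(t - 8)(t - 10) / 9
  L_2(t) = (t - 4)(t - 7)(t - 10) / -8
  L_3(t) = (t - 4)(t - 7)(t - 8) / 36
Then p(t) = 96·L_0(t) + 438·L_1(t) + 636·L_2(t) + 1194·L_3(t).
Expanding and collecting terms gives p(t) = t^3 + 2t^2 - t + 4.
Check: p(10) = 1194. ✓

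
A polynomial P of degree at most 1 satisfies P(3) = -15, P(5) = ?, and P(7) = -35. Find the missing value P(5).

-25

The 2 known points determine the degree-1 polynomial uniquely.
Write P(u) = au + b. Substituting each data point gives a linear system:
  3a + b = -15
  7a + b = -35
Solving the system yields a = -5, b = 0.
So P(u) = -5u.
Then P(5) = -25.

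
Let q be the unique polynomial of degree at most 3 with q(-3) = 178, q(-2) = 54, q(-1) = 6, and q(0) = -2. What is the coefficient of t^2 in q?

2

Write q(t) = at^3 + bt^2 + ct + d. Substituting each data point gives a linear system:
  -27a + 9b - 3c + d = 178
  -8a + 4b - 2c + d = 54
  -a + b - c + d = 6
  d = -2
Solving the system yields a = -6, b = 2, c = 0, d = -2.
So q(t) = -6t³ + 2t² - 2.
The coefficient of t^2 is 2.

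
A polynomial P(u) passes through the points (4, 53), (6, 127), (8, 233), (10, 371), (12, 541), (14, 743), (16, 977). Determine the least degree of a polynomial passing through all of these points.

2

Forward differences of the values at u = 4, 6, 8, 10, 12, 14, 16:
  P  : 53  127  233  371  541  743  977
  Δ  : 74  106  138  170  202  234
  Δ^2: 32  32  32  32  32
  Δ^3: 0  0  0  0
  Δ^4: 0  0  0
  Δ^5: 0  0
  Δ^6: 0
The second differences are constant (32) and nonzero, while all higher differences vanish, so the minimal degree is 2.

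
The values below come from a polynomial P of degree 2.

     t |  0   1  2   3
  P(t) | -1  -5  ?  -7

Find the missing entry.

-7

On equispaced nodes a degree-2 polynomial has vanishing third forward difference, so
  - P(0) + 3·P(1) - 3·P(2) + P(3) = 0.
Substituting the known values and solving for P(2):
  -3·P(2) = 21
  P(2) = -7.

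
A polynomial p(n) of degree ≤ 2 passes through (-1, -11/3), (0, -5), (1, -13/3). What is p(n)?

p(n) = n^2 - (1/3)n - 5

Using the Lagrange interpolation formula with nodes -1, 0, 1:
  L_0(n) = n(n - 1) / 2
  L_1(n) = (n + 1)(n - 1) / -1
  L_2(n) = (n + 1)n / 2
Then p(n) = -11/3·L_0(n) - 5·L_1(n) - 13/3·L_2(n).
Expanding and collecting terms gives p(n) = n^2 - (1/3)n - 5.
Check: p(1) = -13/3. ✓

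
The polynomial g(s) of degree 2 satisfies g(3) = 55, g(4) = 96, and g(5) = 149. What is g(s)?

g(s) = 6s^2 - s + 4

Using the Lagrange interpolation formula with nodes 3, 4, 5:
  L_0(s) = (s - 4)(s - 5) / 2
  L_1(s) = (s - 3)(s - 5) / -1
  L_2(s) = (s - 3)(s - 4) / 2
Then g(s) = 55·L_0(s) + 96·L_1(s) + 149·L_2(s).
Expanding and collecting terms gives g(s) = 6s² - s + 4.
Check: g(4) = 96. ✓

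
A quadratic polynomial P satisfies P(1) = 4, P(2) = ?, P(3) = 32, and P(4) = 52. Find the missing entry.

The 3 known points determine the degree-2 polynomial uniquely.
Write P(n) = an^2 + bn + c. Substituting each data point gives a linear system:
  a + b + c = 4
  9a + 3b + c = 32
  16a + 4b + c = 52
Solving the system yields a = 2, b = 6, c = -4.
So P(n) = 2n^2 + 6n - 4.
Then P(2) = 16.

16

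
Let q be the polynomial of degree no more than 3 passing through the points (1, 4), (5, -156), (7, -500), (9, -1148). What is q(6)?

-296

Using the Lagrange interpolation formula with nodes 1, 5, 7, 9:
  L_0(t) = (t - 5)(t - 7)(t - 9) / -192
  L_1(t) = (t - 1)(t - 7)(t - 9) / 32
  L_2(t) = (t - 1)(t - 5)(t - 9) / -24
  L_3(t) = (t - 1)(t - 5)(t - 7) / 64
Then q(t) = 4·L_0(t) - 156·L_1(t) - 500·L_2(t) - 1148·L_3(t).
Expanding and collecting terms gives q(t) = -2t³ + 4t² - 2t + 4.
Evaluating at t = 6: q(6) = -296.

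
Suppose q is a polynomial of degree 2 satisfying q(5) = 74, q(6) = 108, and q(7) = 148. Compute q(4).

Using the Lagrange interpolation formula with nodes 5, 6, 7:
  L_0(n) = (n - 6)(n - 7) / 2
  L_1(n) = (n - 5)(n - 7) / -1
  L_2(n) = (n - 5)(n - 6) / 2
Then q(n) = 74·L_0(n) + 108·L_1(n) + 148·L_2(n).
Expanding and collecting terms gives q(n) = 3n² + n - 6.
Evaluating at n = 4: q(4) = 46.

46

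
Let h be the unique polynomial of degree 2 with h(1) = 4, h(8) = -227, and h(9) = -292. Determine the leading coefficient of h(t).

Write h(t) = at^2 + bt + c. Substituting each data point gives a linear system:
  a + b + c = 4
  64a + 8b + c = -227
  81a + 9b + c = -292
Solving the system yields a = -4, b = 3, c = 5.
So h(t) = -4t² + 3t + 5.
The leading coefficient is -4.

-4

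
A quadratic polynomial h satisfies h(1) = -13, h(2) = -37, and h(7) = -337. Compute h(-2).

Write h(u) = au^2 + bu + c. Substituting each data point gives a linear system:
  a + b + c = -13
  4a + 2b + c = -37
  49a + 7b + c = -337
Solving the system yields a = -6, b = -6, c = -1.
So h(u) = -6u² - 6u - 1.
Then h(-2) = -13.

-13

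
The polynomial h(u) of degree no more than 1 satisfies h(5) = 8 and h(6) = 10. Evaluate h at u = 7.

Using the Lagrange interpolation formula with nodes 5, 6:
  L_0(u) = (u - 6) / -1
  L_1(u) = (u - 5) / 1
Then h(u) = 8·L_0(u) + 10·L_1(u).
Expanding and collecting terms gives h(u) = 2u - 2.
Evaluating at u = 7: h(7) = 12.

12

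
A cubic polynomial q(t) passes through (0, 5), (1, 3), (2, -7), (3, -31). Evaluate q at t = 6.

-247

Write q(t) = at^3 + bt^2 + ct + d. Substituting each data point gives a linear system:
  d = 5
  a + b + c + d = 3
  8a + 4b + 2c + d = -7
  27a + 9b + 3c + d = -31
Solving the system yields a = -1, b = -1, c = 0, d = 5.
So q(t) = -t³ - t² + 5.
Then q(6) = -247.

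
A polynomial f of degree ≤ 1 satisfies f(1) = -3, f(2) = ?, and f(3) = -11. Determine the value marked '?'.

-7

The 2 known points determine the degree-1 polynomial uniquely.
Write f(x) = ax + b. Substituting each data point gives a linear system:
  a + b = -3
  3a + b = -11
Solving the system yields a = -4, b = 1.
So f(x) = -4x + 1.
Then f(2) = -7.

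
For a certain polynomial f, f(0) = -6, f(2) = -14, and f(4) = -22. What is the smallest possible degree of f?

1

Forward differences of the values at s = 0, 2, 4:
  f  : -6  -14  -22
  Δ  : -8  -8
  Δ^2: 0
The first differences are constant (-8) and nonzero, while all higher differences vanish, so the minimal degree is 1.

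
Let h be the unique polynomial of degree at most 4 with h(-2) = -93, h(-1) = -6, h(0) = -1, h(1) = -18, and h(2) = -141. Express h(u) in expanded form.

Write h(u) = au^4 + bu^3 + cu^2 + du + e. Substituting each data point gives a linear system:
  16a - 8b + 4c - 2d + e = -93
  a - b + c - d + e = -6
  e = -1
  a + b + c + d + e = -18
  16a + 8b + 4c + 2d + e = -141
Solving the system yields a = -6, b = -2, c = -5, d = -4, e = -1.
So h(u) = -6u^4 - 2u^3 - 5u^2 - 4u - 1.
Check: h(-1) = -6. ✓

h(u) = -6u^4 - 2u^3 - 5u^2 - 4u - 1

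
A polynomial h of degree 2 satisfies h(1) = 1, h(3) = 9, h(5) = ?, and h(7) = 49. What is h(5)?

25

The 3 known points determine the degree-2 polynomial uniquely.
Write h(s) = as^2 + bs + c. Substituting each data point gives a linear system:
  a + b + c = 1
  9a + 3b + c = 9
  49a + 7b + c = 49
Solving the system yields a = 1, b = 0, c = 0.
So h(s) = s^2.
Then h(5) = 25.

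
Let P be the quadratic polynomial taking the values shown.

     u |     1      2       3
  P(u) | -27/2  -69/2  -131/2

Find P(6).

Write P(u) = au^2 + bu + c. Substituting each data point gives a linear system:
  a + b + c = -27/2
  4a + 2b + c = -69/2
  9a + 3b + c = -131/2
Solving the system yields a = -5, b = -6, c = -5/2.
So P(u) = -5u^2 - 6u - 5/2.
Then P(6) = -437/2.

-437/2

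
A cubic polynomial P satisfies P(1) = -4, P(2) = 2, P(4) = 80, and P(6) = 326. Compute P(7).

Write P(u) = au^3 + bu^2 + cu + d. Substituting each data point gives a linear system:
  a + b + c + d = -4
  8a + 4b + 2c + d = 2
  64a + 16b + 4c + d = 80
  216a + 36b + 6c + d = 326
Solving the system yields a = 2, b = -3, c = 1, d = -4.
So P(u) = 2u^3 - 3u^2 + u - 4.
Then P(7) = 542.

542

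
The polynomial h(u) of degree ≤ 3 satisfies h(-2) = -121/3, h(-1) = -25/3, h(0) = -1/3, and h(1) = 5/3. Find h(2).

47/3

Write h(u) = au^3 + bu^2 + cu + d. Substituting each data point gives a linear system:
  -8a + 4b - 2c + d = -121/3
  -a + b - c + d = -25/3
  d = -1/3
  a + b + c + d = 5/3
Solving the system yields a = 3, b = -3, c = 2, d = -1/3.
So h(u) = 3u^3 - 3u^2 + 2u - 1/3.
Then h(2) = 47/3.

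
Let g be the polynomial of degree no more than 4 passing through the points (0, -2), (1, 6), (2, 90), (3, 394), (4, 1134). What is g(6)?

Forward differences of the values at n = 0, 1, 2, 3, 4:
  g  : -2  6  90  394  1134
  Δ  : 8  84  304  740
  Δ^2: 76  220  436
  Δ^3: 144  216
  Δ^4: 72
The fourth differences are constant, confirming degree 4.
Interpolating (Newton forward form) and evaluating at n = 6 gives g(6) = 5146.

5146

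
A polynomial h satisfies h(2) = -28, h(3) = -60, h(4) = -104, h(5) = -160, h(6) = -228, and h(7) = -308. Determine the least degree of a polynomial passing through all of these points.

2

Forward differences of the values at x = 2, 3, 4, 5, 6, 7:
  h  : -28  -60  -104  -160  -228  -308
  Δ  : -32  -44  -56  -68  -80
  Δ^2: -12  -12  -12  -12
  Δ^3: 0  0  0
  Δ^4: 0  0
  Δ^5: 0
The second differences are constant (-12) and nonzero, while all higher differences vanish, so the minimal degree is 2.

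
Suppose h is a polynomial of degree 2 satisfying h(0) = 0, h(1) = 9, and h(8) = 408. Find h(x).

h(x) = 6x^2 + 3x

Write h(x) = ax^2 + bx + c. Substituting each data point gives a linear system:
  c = 0
  a + b + c = 9
  64a + 8b + c = 408
Solving the system yields a = 6, b = 3, c = 0.
So h(x) = 6x^2 + 3x.
Check: h(8) = 408. ✓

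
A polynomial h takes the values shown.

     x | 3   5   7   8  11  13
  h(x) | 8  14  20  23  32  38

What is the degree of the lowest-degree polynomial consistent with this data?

Divided differences on the nodes 3, 5, 7, 8, 11, 13:
  order 0: 8  14  20  23  32  38
  order 1: 3  3  3  3  3
  order 2: 0  0  0  0
  order 3: 0  0  0
  order 4: 0  0
  order 5: 0
The order-1 divided differences are all 3 (nonzero) and every higher order vanishes, so the data lies on a polynomial of degree exactly 1.

1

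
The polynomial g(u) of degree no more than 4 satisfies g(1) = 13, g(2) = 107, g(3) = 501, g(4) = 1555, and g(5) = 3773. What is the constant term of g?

Write g(u) = au^4 + bu^3 + cu^2 + du + e. Substituting each data point gives a linear system:
  a + b + c + d + e = 13
  16a + 8b + 4c + 2d + e = 107
  81a + 27b + 9c + 3d + e = 501
  256a + 64b + 16c + 4d + e = 1555
  625a + 125b + 25c + 5d + e = 3773
Solving the system yields a = 6, b = 0, c = 0, d = 4, e = 3.
So g(u) = 6u^4 + 4u + 3.
The constant term is 3.

3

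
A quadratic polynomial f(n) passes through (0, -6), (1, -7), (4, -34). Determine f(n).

f(n) = -2n^2 + n - 6

Write f(n) = an^2 + bn + c. Substituting each data point gives a linear system:
  c = -6
  a + b + c = -7
  16a + 4b + c = -34
Solving the system yields a = -2, b = 1, c = -6.
So f(n) = -2n^2 + n - 6.
Check: f(0) = -6. ✓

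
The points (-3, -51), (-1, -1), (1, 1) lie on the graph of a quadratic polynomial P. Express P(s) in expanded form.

P(s) = -6s^2 + s + 6

Using the Lagrange interpolation formula with nodes -3, -1, 1:
  L_0(s) = (s + 1)(s - 1) / 8
  L_1(s) = (s + 3)(s - 1) / -4
  L_2(s) = (s + 3)(s + 1) / 8
Then P(s) = -51·L_0(s) - 1·L_1(s) + 1·L_2(s).
Expanding and collecting terms gives P(s) = -6s² + s + 6.
Check: P(-1) = -1. ✓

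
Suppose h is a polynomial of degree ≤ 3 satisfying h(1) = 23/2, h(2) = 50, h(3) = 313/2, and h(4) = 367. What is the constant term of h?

5

Write h(n) = an^3 + bn^2 + cn + d. Substituting each data point gives a linear system:
  a + b + c + d = 23/2
  8a + 4b + 2c + d = 50
  27a + 9b + 3c + d = 313/2
  64a + 16b + 4c + d = 367
Solving the system yields a = 6, b = -2, c = 5/2, d = 5.
So h(n) = 6n^3 - 2n^2 + (5/2)n + 5.
The constant term is 5.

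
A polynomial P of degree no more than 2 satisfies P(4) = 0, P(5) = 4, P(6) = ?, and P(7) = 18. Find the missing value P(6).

10

On equispaced nodes a degree-2 polynomial has vanishing third forward difference, so
  - P(4) + 3·P(5) - 3·P(6) + P(7) = 0.
Substituting the known values and solving for P(6):
  -3·P(6) = -30
  P(6) = 10.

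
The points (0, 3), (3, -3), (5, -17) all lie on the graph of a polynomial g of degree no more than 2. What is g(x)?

g(x) = -x^2 + x + 3

Write g(x) = ax^2 + bx + c. Substituting each data point gives a linear system:
  c = 3
  9a + 3b + c = -3
  25a + 5b + c = -17
Solving the system yields a = -1, b = 1, c = 3.
So g(x) = -x^2 + x + 3.
Check: g(3) = -3. ✓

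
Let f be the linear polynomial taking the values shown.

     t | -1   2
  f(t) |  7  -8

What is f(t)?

f(t) = -5t + 2

Using the Lagrange interpolation formula with nodes -1, 2:
  L_0(t) = (t - 2) / -3
  L_1(t) = (t + 1) / 3
Then f(t) = 7·L_0(t) - 8·L_1(t).
Expanding and collecting terms gives f(t) = -5t + 2.
Check: f(2) = -8. ✓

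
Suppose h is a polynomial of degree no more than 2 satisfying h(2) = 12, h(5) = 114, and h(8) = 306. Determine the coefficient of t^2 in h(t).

5

Write h(t) = at^2 + bt + c. Substituting each data point gives a linear system:
  4a + 2b + c = 12
  25a + 5b + c = 114
  64a + 8b + c = 306
Solving the system yields a = 5, b = -1, c = -6.
So h(t) = 5t^2 - t - 6.
The leading coefficient is 5.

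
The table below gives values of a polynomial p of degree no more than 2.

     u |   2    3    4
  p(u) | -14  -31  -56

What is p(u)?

Write p(u) = au^2 + bu + c. Substituting each data point gives a linear system:
  4a + 2b + c = -14
  9a + 3b + c = -31
  16a + 4b + c = -56
Solving the system yields a = -4, b = 3, c = -4.
So p(u) = -4u² + 3u - 4.
Check: p(2) = -14. ✓

p(u) = -4u^2 + 3u - 4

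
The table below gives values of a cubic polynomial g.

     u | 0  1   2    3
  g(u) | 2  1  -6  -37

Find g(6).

Write g(u) = au^3 + bu^2 + cu + d. Substituting each data point gives a linear system:
  d = 2
  a + b + c + d = 1
  8a + 4b + 2c + d = -6
  27a + 9b + 3c + d = -37
Solving the system yields a = -3, b = 6, c = -4, d = 2.
So g(u) = -3u^3 + 6u^2 - 4u + 2.
Then g(6) = -454.

-454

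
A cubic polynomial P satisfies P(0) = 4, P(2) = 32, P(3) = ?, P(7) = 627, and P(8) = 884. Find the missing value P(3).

The 4 known points determine the degree-3 polynomial uniquely.
Write P(x) = ax^3 + bx^2 + cx + d. Substituting each data point gives a linear system:
  d = 4
  8a + 4b + 2c + d = 32
  343a + 49b + 7c + d = 627
  512a + 64b + 8c + d = 884
Solving the system yields a = 1, b = 6, c = -2, d = 4.
So P(x) = x³ + 6x² - 2x + 4.
Then P(3) = 79.

79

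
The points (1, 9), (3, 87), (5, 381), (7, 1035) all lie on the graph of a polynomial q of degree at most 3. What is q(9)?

2193

Write q(s) = as^3 + bs^2 + cs + d. Substituting each data point gives a linear system:
  a + b + c + d = 9
  27a + 9b + 3c + d = 87
  125a + 25b + 5c + d = 381
  343a + 49b + 7c + d = 1035
Solving the system yields a = 3, b = 0, c = 0, d = 6.
So q(s) = 3s^3 + 6.
Then q(9) = 2193.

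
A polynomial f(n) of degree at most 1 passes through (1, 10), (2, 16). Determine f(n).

Write f(n) = an + b. Substituting each data point gives a linear system:
  a + b = 10
  2a + b = 16
Solving the system yields a = 6, b = 4.
So f(n) = 6n + 4.
Check: f(2) = 16. ✓

f(n) = 6n + 4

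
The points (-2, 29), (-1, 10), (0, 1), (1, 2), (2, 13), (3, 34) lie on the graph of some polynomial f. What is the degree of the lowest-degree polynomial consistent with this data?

2

Forward differences of the values at s = -2, -1, 0, 1, 2, 3:
  f  : 29  10  1  2  13  34
  Δ  : -19  -9  1  11  21
  Δ^2: 10  10  10  10
  Δ^3: 0  0  0
  Δ^4: 0  0
  Δ^5: 0
The second differences are constant (10) and nonzero, while all higher differences vanish, so the minimal degree is 2.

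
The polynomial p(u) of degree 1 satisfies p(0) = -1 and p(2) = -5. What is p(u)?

p(u) = -2u - 1

Write p(u) = au + b. Substituting each data point gives a linear system:
  b = -1
  2a + b = -5
Solving the system yields a = -2, b = -1.
So p(u) = -2u - 1.
Check: p(2) = -5. ✓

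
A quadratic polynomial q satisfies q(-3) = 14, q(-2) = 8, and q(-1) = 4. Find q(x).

Write q(x) = ax^2 + bx + c. Substituting each data point gives a linear system:
  9a - 3b + c = 14
  4a - 2b + c = 8
  a - b + c = 4
Solving the system yields a = 1, b = -1, c = 2.
So q(x) = x² - x + 2.
Check: q(-1) = 4. ✓

q(x) = x^2 - x + 2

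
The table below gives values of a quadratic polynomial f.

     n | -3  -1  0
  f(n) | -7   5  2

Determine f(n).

f(n) = -3n^2 - 6n + 2

Using the Lagrange interpolation formula with nodes -3, -1, 0:
  L_0(n) = (n + 1)n / 6
  L_1(n) = (n + 3)n / -2
  L_2(n) = (n + 3)(n + 1) / 3
Then f(n) = -7·L_0(n) + 5·L_1(n) + 2·L_2(n).
Expanding and collecting terms gives f(n) = -3n^2 - 6n + 2.
Check: f(0) = 2. ✓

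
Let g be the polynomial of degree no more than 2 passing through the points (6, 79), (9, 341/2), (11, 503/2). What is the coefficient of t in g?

Write g(t) = at^2 + bt + c. Substituting each data point gives a linear system:
  36a + 6b + c = 79
  81a + 9b + c = 341/2
  121a + 11b + c = 503/2
Solving the system yields a = 2, b = 1/2, c = 4.
So g(t) = 2t² + (1/2)t + 4.
The coefficient of t is 1/2.

1/2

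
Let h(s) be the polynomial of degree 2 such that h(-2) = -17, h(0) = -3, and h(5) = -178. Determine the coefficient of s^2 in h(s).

Write h(s) = as^2 + bs + c. Substituting each data point gives a linear system:
  4a - 2b + c = -17
  c = -3
  25a + 5b + c = -178
Solving the system yields a = -6, b = -5, c = -3.
So h(s) = -6s² - 5s - 3.
The leading coefficient is -6.

-6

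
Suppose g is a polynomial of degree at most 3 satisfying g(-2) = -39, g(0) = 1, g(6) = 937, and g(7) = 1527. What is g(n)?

Write g(n) = an^3 + bn^2 + cn + d. Substituting each data point gives a linear system:
  -8a + 4b - 2c + d = -39
  d = 1
  216a + 36b + 6c + d = 937
  343a + 49b + 7c + d = 1527
Solving the system yields a = 5, b = -3, c = -6, d = 1.
So g(n) = 5n^3 - 3n^2 - 6n + 1.
Check: g(0) = 1. ✓

g(n) = 5n^3 - 3n^2 - 6n + 1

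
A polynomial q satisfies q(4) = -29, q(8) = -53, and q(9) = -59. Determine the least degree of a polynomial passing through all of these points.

1

Divided differences on the nodes 4, 8, 9:
  order 0: -29  -53  -59
  order 1: -6  -6
  order 2: 0
The order-1 divided differences are all -6 (nonzero) and every higher order vanishes, so the data lies on a polynomial of degree exactly 1.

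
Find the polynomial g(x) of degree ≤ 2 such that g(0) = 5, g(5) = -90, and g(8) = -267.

g(x) = -5x^2 + 6x + 5

Write g(x) = ax^2 + bx + c. Substituting each data point gives a linear system:
  c = 5
  25a + 5b + c = -90
  64a + 8b + c = -267
Solving the system yields a = -5, b = 6, c = 5.
So g(x) = -5x^2 + 6x + 5.
Check: g(8) = -267. ✓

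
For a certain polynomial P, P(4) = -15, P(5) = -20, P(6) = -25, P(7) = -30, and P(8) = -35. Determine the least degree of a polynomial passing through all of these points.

1

Forward differences of the values at x = 4, 5, 6, 7, 8:
  P  : -15  -20  -25  -30  -35
  Δ  : -5  -5  -5  -5
  Δ^2: 0  0  0
  Δ^3: 0  0
  Δ^4: 0
The first differences are constant (-5) and nonzero, while all higher differences vanish, so the minimal degree is 1.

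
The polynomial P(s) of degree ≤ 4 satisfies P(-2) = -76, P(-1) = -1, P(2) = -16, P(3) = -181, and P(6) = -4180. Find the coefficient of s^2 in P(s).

4

Write P(s) = as^4 + bs^3 + cs^2 + ds + e. Substituting each data point gives a linear system:
  16a - 8b + 4c - 2d + e = -76
  a - b + c - d + e = -1
  16a + 8b + 4c + 2d + e = -16
  81a + 27b + 9c + 3d + e = -181
  1296a + 216b + 36c + 6d + e = -4180
Solving the system yields a = -4, b = 4, c = 4, d = -1, e = 2.
So P(s) = -4s^4 + 4s^3 + 4s^2 - s + 2.
The coefficient of s^2 is 4.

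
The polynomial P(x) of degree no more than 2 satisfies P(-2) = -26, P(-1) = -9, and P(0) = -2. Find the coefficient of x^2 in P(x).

-5

Write P(x) = ax^2 + bx + c. Substituting each data point gives a linear system:
  4a - 2b + c = -26
  a - b + c = -9
  c = -2
Solving the system yields a = -5, b = 2, c = -2.
So P(x) = -5x^2 + 2x - 2.
The leading coefficient is -5.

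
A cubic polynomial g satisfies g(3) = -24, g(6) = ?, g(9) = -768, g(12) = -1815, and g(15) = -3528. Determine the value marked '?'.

The 4 known points determine the degree-3 polynomial uniquely.
Write g(t) = at^3 + bt^2 + ct + d. Substituting each data point gives a linear system:
  27a + 9b + 3c + d = -24
  729a + 81b + 9c + d = -768
  1728a + 144b + 12c + d = -1815
  3375a + 225b + 15c + d = -3528
Solving the system yields a = -1, b = -1, c = 5, d = -3.
So g(t) = -t³ - t² + 5t - 3.
Then g(6) = -225.

-225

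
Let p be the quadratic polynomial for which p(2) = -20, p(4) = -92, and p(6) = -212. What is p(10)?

-596

Write p(t) = at^2 + bt + c. Substituting each data point gives a linear system:
  4a + 2b + c = -20
  16a + 4b + c = -92
  36a + 6b + c = -212
Solving the system yields a = -6, b = 0, c = 4.
So p(t) = -6t^2 + 4.
Then p(10) = -596.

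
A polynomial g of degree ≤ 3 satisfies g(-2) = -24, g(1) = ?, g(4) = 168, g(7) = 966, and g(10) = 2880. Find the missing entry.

The 4 known points determine the degree-3 polynomial uniquely.
Write g(x) = ax^3 + bx^2 + cx + d. Substituting each data point gives a linear system:
  -8a + 4b - 2c + d = -24
  64a + 16b + 4c + d = 168
  343a + 49b + 7c + d = 966
  1000a + 100b + 10c + d = 2880
Solving the system yields a = 3, b = -1, c = -2, d = 0.
So g(x) = 3x³ - x² - 2x.
Then g(1) = 0.

0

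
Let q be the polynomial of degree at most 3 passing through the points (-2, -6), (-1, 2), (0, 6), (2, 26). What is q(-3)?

Using the Lagrange interpolation formula with nodes -2, -1, 0, 2:
  L_0(t) = (t + 1)t(t - 2) / -8
  L_1(t) = (t + 2)t(t - 2) / 3
  L_2(t) = (t + 2)(t + 1)(t - 2) / -4
  L_3(t) = (t + 2)(t + 1)t / 24
Then q(t) = -6·L_0(t) + 2·L_1(t) + 6·L_2(t) + 26·L_3(t).
Expanding and collecting terms gives q(t) = t³ + t² + 4t + 6.
Evaluating at t = -3: q(-3) = -24.

-24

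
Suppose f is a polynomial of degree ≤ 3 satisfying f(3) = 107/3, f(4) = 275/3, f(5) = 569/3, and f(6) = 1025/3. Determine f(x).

Using the Lagrange interpolation formula with nodes 3, 4, 5, 6:
  L_0(x) = (x - 4)(x - 5)(x - 6) / -6
  L_1(x) = (x - 3)(x - 5)(x - 6) / 2
  L_2(x) = (x - 3)(x - 4)(x - 6) / -2
  L_3(x) = (x - 3)(x - 4)(x - 5) / 6
Then f(x) = 107/3·L_0(x) + 275/3·L_1(x) + 569/3·L_2(x) + 1025/3·L_3(x).
Expanding and collecting terms gives f(x) = 2x^3 - 3x^2 + 3x - 1/3.
Check: f(4) = 275/3. ✓

f(x) = 2x^3 - 3x^2 + 3x - 1/3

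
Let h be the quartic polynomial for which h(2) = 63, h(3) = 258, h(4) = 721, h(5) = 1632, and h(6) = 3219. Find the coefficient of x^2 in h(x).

6

Write h(x) = ax^4 + bx^3 + cx^2 + dx + e. Substituting each data point gives a linear system:
  16a + 8b + 4c + 2d + e = 63
  81a + 27b + 9c + 3d + e = 258
  256a + 64b + 16c + 4d + e = 721
  625a + 125b + 25c + 5d + e = 1632
  1296a + 216b + 36c + 6d + e = 3219
Solving the system yields a = 2, b = 2, c = 6, d = -3, e = -3.
So h(x) = 2x^4 + 2x^3 + 6x^2 - 3x - 3.
The coefficient of x^2 is 6.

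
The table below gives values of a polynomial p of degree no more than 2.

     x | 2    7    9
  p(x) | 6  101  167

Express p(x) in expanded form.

Write p(x) = ax^2 + bx + c. Substituting each data point gives a linear system:
  4a + 2b + c = 6
  49a + 7b + c = 101
  81a + 9b + c = 167
Solving the system yields a = 2, b = 1, c = -4.
So p(x) = 2x² + x - 4.
Check: p(7) = 101. ✓

p(x) = 2x^2 + x - 4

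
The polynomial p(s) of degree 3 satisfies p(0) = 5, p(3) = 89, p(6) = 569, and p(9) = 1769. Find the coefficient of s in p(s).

Write p(s) = as^3 + bs^2 + cs + d. Substituting each data point gives a linear system:
  d = 5
  27a + 9b + 3c + d = 89
  216a + 36b + 6c + d = 569
  729a + 81b + 9c + d = 1769
Solving the system yields a = 2, b = 4, c = -2, d = 5.
So p(s) = 2s^3 + 4s^2 - 2s + 5.
The coefficient of s is -2.

-2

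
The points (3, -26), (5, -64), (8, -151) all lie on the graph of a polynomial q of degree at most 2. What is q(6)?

-89

Write q(u) = au^2 + bu + c. Substituting each data point gives a linear system:
  9a + 3b + c = -26
  25a + 5b + c = -64
  64a + 8b + c = -151
Solving the system yields a = -2, b = -3, c = 1.
So q(u) = -2u² - 3u + 1.
Then q(6) = -89.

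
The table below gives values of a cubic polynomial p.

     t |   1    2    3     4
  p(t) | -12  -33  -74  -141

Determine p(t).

p(t) = -t^3 - 4t^2 - 2t - 5

Using the Lagrange interpolation formula with nodes 1, 2, 3, 4:
  L_0(t) = (t - 2)(t - 3)(t - 4) / -6
  L_1(t) = (t - 1)(t - 3)(t - 4) / 2
  L_2(t) = (t - 1)(t - 2)(t - 4) / -2
  L_3(t) = (t - 1)(t - 2)(t - 3) / 6
Then p(t) = -12·L_0(t) - 33·L_1(t) - 74·L_2(t) - 141·L_3(t).
Expanding and collecting terms gives p(t) = -t^3 - 4t^2 - 2t - 5.
Check: p(1) = -12. ✓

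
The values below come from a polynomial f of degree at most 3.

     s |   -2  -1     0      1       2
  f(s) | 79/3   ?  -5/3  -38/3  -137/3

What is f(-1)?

16/3

The 4 known points determine the degree-3 polynomial uniquely.
Write f(s) = as^3 + bs^2 + cs + d. Substituting each data point gives a linear system:
  -8a + 4b - 2c + d = 79/3
  d = -5/3
  a + b + c + d = -38/3
  8a + 4b + 2c + d = -137/3
Solving the system yields a = -3, b = -2, c = -6, d = -5/3.
So f(s) = -3s^3 - 2s^2 - 6s - 5/3.
Then f(-1) = 16/3.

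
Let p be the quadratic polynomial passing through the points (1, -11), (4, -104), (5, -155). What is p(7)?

Write p(s) = as^2 + bs + c. Substituting each data point gives a linear system:
  a + b + c = -11
  16a + 4b + c = -104
  25a + 5b + c = -155
Solving the system yields a = -5, b = -6, c = 0.
So p(s) = -5s^2 - 6s.
Then p(7) = -287.

-287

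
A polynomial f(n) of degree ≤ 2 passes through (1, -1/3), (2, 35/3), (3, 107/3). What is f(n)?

f(n) = 6n^2 - 6n - 1/3

Write f(n) = an^2 + bn + c. Substituting each data point gives a linear system:
  a + b + c = -1/3
  4a + 2b + c = 35/3
  9a + 3b + c = 107/3
Solving the system yields a = 6, b = -6, c = -1/3.
So f(n) = 6n^2 - 6n - 1/3.
Check: f(1) = -1/3. ✓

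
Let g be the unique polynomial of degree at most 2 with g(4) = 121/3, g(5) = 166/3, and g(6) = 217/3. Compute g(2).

Forward differences of the values at u = 4, 5, 6:
  g  : 121/3  166/3  217/3
  Δ  : 15  17
  Δ^2: 2
The second differences are constant, confirming degree 2.
Interpolating (Newton forward form) and evaluating at u = 2 gives g(2) = 49/3.

49/3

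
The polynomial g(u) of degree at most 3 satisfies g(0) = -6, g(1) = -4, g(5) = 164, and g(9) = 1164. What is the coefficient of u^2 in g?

Write g(u) = au^3 + bu^2 + cu + d. Substituting each data point gives a linear system:
  d = -6
  a + b + c + d = -4
  125a + 25b + 5c + d = 164
  729a + 81b + 9c + d = 1164
Solving the system yields a = 2, b = -4, c = 4, d = -6.
So g(u) = 2u^3 - 4u^2 + 4u - 6.
The coefficient of u^2 is -4.

-4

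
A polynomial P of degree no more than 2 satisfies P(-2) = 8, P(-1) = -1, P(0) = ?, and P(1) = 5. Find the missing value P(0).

-2

On equispaced nodes a degree-2 polynomial has vanishing third forward difference, so
  - P(-2) + 3·P(-1) - 3·P(0) + P(1) = 0.
Substituting the known values and solving for P(0):
  -3·P(0) = 6
  P(0) = -2.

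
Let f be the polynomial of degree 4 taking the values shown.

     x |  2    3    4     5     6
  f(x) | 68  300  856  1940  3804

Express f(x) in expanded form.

Write f(x) = ax^4 + bx^3 + cx^2 + dx + e. Substituting each data point gives a linear system:
  16a + 8b + 4c + 2d + e = 68
  81a + 27b + 9c + 3d + e = 300
  256a + 64b + 16c + 4d + e = 856
  625a + 125b + 25c + 5d + e = 1940
  1296a + 216b + 36c + 6d + e = 3804
Solving the system yields a = 2, b = 6, c = -2, d = -2, e = 0.
So f(x) = 2x^4 + 6x^3 - 2x^2 - 2x.
Check: f(2) = 68. ✓

f(x) = 2x^4 + 6x^3 - 2x^2 - 2x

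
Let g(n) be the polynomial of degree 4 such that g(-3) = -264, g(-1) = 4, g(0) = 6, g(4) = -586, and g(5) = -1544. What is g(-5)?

Using the Lagrange interpolation formula with nodes -3, -1, 0, 4, 5:
  L_0(n) = (n + 1)n(n - 4)(n - 5) / 336
  L_1(n) = (n + 3)n(n - 4)(n - 5) / -60
  L_2(n) = (n + 3)(n + 1)(n - 4)(n - 5) / 60
  L_3(n) = (n + 3)(n + 1)n(n - 5) / -140
  L_4(n) = (n + 3)(n + 1)n(n - 4) / 240
Then g(n) = -264·L_0(n) + 4·L_1(n) + 6·L_2(n) - 586·L_3(n) - 1544·L_4(n).
Expanding and collecting terms gives g(n) = -3n^4 + 2n^3 + 3n^2 + 6.
Evaluating at n = -5: g(-5) = -2044.

-2044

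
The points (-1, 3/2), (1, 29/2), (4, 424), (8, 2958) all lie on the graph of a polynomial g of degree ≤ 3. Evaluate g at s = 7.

4043/2

Using the Lagrange interpolation formula with nodes -1, 1, 4, 8:
  L_0(s) = (s - 1)(s - 4)(s - 8) / -90
  L_1(s) = (s + 1)(s - 4)(s - 8) / 42
  L_2(s) = (s + 1)(s - 1)(s - 8) / -60
  L_3(s) = (s + 1)(s - 1)(s - 4) / 252
Then g(s) = 3/2·L_0(s) + 29/2·L_1(s) + 424·L_2(s) + 2958·L_3(s).
Expanding and collecting terms gives g(s) = 5s^3 + 6s^2 + (3/2)s + 2.
Evaluating at s = 7: g(7) = 4043/2.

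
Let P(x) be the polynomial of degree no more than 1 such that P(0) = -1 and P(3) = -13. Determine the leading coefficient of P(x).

Write P(x) = ax + b. Substituting each data point gives a linear system:
  b = -1
  3a + b = -13
Solving the system yields a = -4, b = -1.
So P(x) = -4x - 1.
The leading coefficient is -4.

-4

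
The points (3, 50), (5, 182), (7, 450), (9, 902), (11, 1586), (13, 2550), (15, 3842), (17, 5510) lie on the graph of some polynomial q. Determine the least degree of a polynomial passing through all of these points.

3

Forward differences of the values at t = 3, 5, 7, 9, 11, 13, 15, 17:
  q  : 50  182  450  902  1586  2550  3842  5510
  Δ  : 132  268  452  684  964  1292  1668
  Δ^2: 136  184  232  280  328  376
  Δ^3: 48  48  48  48  48
  Δ^4: 0  0  0  0
  Δ^5: 0  0  0
  Δ^6: 0  0
  Δ^7: 0
The third differences are constant (48) and nonzero, while all higher differences vanish, so the minimal degree is 3.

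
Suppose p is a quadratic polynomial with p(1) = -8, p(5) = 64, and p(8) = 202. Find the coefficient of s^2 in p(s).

Write p(s) = as^2 + bs + c. Substituting each data point gives a linear system:
  a + b + c = -8
  25a + 5b + c = 64
  64a + 8b + c = 202
Solving the system yields a = 4, b = -6, c = -6.
So p(s) = 4s^2 - 6s - 6.
The leading coefficient is 4.

4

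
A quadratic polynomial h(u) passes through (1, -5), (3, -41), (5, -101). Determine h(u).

h(u) = -3u^2 - 6u + 4

Write h(u) = au^2 + bu + c. Substituting each data point gives a linear system:
  a + b + c = -5
  9a + 3b + c = -41
  25a + 5b + c = -101
Solving the system yields a = -3, b = -6, c = 4.
So h(u) = -3u^2 - 6u + 4.
Check: h(5) = -101. ✓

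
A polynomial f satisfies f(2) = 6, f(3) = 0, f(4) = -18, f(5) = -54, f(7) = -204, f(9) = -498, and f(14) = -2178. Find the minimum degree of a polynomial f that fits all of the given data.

3

Divided differences on the nodes 2, 3, 4, 5, 7, 9, 14:
  order 0: 6  0  -18  -54  -204  -498  -2178
  order 1: -6  -18  -36  -75  -147  -336
  order 2: -6  -9  -13  -18  -27
  order 3: -1  -1  -1  -1
  order 4: 0  0  0
  order 5: 0  0
  order 6: 0
The order-3 divided differences are all -1 (nonzero) and every higher order vanishes, so the data lies on a polynomial of degree exactly 3.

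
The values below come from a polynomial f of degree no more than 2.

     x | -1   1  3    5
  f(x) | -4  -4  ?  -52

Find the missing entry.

-20

On equispaced nodes a degree-2 polynomial has vanishing third forward difference, so
  - f(-1) + 3·f(1) - 3·f(3) + f(5) = 0.
Substituting the known values and solving for f(3):
  -3·f(3) = 60
  f(3) = -20.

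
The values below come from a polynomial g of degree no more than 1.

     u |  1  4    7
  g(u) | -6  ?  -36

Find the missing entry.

On equispaced nodes a degree-1 polynomial has vanishing second forward difference, so
  g(1) - 2·g(4) + g(7) = 0.
Substituting the known values and solving for g(4):
  -2·g(4) = 42
  g(4) = -21.

-21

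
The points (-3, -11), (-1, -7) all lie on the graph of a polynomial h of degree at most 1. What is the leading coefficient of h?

2

Write h(s) = as + b. Substituting each data point gives a linear system:
  -3a + b = -11
  -a + b = -7
Solving the system yields a = 2, b = -5.
So h(s) = 2s - 5.
The leading coefficient is 2.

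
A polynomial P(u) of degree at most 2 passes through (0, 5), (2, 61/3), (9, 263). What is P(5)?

Write P(u) = au^2 + bu + c. Substituting each data point gives a linear system:
  c = 5
  4a + 2b + c = 61/3
  81a + 9b + c = 263
Solving the system yields a = 3, b = 5/3, c = 5.
So P(u) = 3u^2 + (5/3)u + 5.
Then P(5) = 265/3.

265/3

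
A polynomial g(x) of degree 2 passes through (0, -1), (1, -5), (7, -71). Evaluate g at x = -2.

1

Using the Lagrange interpolation formula with nodes 0, 1, 7:
  L_0(x) = (x - 1)(x - 7) / 7
  L_1(x) = x(x - 7) / -6
  L_2(x) = x(x - 1) / 42
Then g(x) = -1·L_0(x) - 5·L_1(x) - 71·L_2(x).
Expanding and collecting terms gives g(x) = -x^2 - 3x - 1.
Evaluating at x = -2: g(-2) = 1.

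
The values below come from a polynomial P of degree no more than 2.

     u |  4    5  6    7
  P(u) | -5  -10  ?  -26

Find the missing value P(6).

The 3 known points determine the degree-2 polynomial uniquely.
Write P(u) = au^2 + bu + c. Substituting each data point gives a linear system:
  16a + 4b + c = -5
  25a + 5b + c = -10
  49a + 7b + c = -26
Solving the system yields a = -1, b = 4, c = -5.
So P(u) = -u^2 + 4u - 5.
Then P(6) = -17.

-17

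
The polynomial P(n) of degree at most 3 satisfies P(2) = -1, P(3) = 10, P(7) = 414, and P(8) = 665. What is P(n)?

P(n) = 2n^3 - 6n^2 + 3n + 1

Write P(n) = an^3 + bn^2 + cn + d. Substituting each data point gives a linear system:
  8a + 4b + 2c + d = -1
  27a + 9b + 3c + d = 10
  343a + 49b + 7c + d = 414
  512a + 64b + 8c + d = 665
Solving the system yields a = 2, b = -6, c = 3, d = 1.
So P(n) = 2n³ - 6n² + 3n + 1.
Check: P(8) = 665. ✓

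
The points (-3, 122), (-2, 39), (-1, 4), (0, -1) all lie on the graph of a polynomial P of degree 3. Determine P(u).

Write P(u) = au^3 + bu^2 + cu + d. Substituting each data point gives a linear system:
  -27a + 9b - 3c + d = 122
  -8a + 4b - 2c + d = 39
  -a + b - c + d = 4
  d = -1
Solving the system yields a = -3, b = 6, c = 4, d = -1.
So P(u) = -3u^3 + 6u^2 + 4u - 1.
Check: P(-2) = 39. ✓

P(u) = -3u^3 + 6u^2 + 4u - 1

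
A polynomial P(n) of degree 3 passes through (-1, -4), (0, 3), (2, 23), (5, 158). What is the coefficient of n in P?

6

Write P(n) = an^3 + bn^2 + cn + d. Substituting each data point gives a linear system:
  -a + b - c + d = -4
  d = 3
  8a + 4b + 2c + d = 23
  125a + 25b + 5c + d = 158
Solving the system yields a = 1, b = 0, c = 6, d = 3.
So P(n) = n^3 + 6n + 3.
The coefficient of n is 6.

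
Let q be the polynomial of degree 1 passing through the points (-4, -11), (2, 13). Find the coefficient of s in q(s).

Write q(s) = as + b. Substituting each data point gives a linear system:
  -4a + b = -11
  2a + b = 13
Solving the system yields a = 4, b = 5.
So q(s) = 4s + 5.
The leading coefficient is 4.

4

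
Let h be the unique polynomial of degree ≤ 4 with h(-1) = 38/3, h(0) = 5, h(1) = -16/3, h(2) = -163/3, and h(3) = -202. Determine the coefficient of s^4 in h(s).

-1

Write h(s) = as^4 + bs^3 + cs^2 + ds + e. Substituting each data point gives a linear system:
  a - b + c - d + e = 38/3
  e = 5
  a + b + c + d + e = -16/3
  16a + 8b + 4c + 2d + e = -163/3
  81a + 27b + 9c + 3d + e = -202
Solving the system yields a = -1, b = -4, c = -1/3, d = -5, e = 5.
So h(s) = -s^4 - 4s^3 - (1/3)s^2 - 5s + 5.
The leading coefficient is -1.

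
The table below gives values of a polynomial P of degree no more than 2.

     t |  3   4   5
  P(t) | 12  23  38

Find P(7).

Using the Lagrange interpolation formula with nodes 3, 4, 5:
  L_0(t) = (t - 4)(t - 5) / 2
  L_1(t) = (t - 3)(t - 5) / -1
  L_2(t) = (t - 3)(t - 4) / 2
Then P(t) = 12·L_0(t) + 23·L_1(t) + 38·L_2(t).
Expanding and collecting terms gives P(t) = 2t^2 - 3t + 3.
Evaluating at t = 7: P(7) = 80.

80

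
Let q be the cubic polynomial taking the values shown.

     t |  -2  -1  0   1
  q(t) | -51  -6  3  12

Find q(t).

Write q(t) = at^3 + bt^2 + ct + d. Substituting each data point gives a linear system:
  -8a + 4b - 2c + d = -51
  -a + b - c + d = -6
  d = 3
  a + b + c + d = 12
Solving the system yields a = 6, b = 0, c = 3, d = 3.
So q(t) = 6t^3 + 3t + 3.
Check: q(-1) = -6. ✓

q(t) = 6t^3 + 3t + 3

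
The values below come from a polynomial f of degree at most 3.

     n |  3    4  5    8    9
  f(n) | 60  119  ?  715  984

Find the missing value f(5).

The 4 known points determine the degree-3 polynomial uniquely.
Write f(n) = an^3 + bn^2 + cn + d. Substituting each data point gives a linear system:
  27a + 9b + 3c + d = 60
  64a + 16b + 4c + d = 119
  512a + 64b + 8c + d = 715
  729a + 81b + 9c + d = 984
Solving the system yields a = 1, b = 3, c = 1, d = 3.
So f(n) = n³ + 3n² + n + 3.
Then f(5) = 208.

208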